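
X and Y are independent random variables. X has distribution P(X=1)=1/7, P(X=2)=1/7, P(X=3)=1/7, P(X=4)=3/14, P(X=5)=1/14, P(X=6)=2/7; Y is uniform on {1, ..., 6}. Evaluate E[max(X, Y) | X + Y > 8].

157/27

P(X + Y > 8) = 9/28.
Summing max(X,Y)·P(x,y) over outcomes with X + Y > 8 gives 157/84.
E[max(X, Y) | X + Y > 8] = (157/84) / (9/28) = 157/27.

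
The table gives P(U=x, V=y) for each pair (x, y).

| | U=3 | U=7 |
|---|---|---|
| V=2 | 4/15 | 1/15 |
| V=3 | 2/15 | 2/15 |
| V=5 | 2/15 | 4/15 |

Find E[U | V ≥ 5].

17/3

P(V ≥ 5) = 2/5.
Σ U·P over the event = 3·(2/15) + 7·(4/15) = 34/15.
E[U | V ≥ 5] = (34/15) / (2/5) = 17/3.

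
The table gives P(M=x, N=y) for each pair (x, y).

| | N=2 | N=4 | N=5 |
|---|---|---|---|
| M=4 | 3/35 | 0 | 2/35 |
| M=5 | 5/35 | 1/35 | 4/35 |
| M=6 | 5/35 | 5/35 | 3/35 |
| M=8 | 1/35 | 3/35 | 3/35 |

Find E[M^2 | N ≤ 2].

417/14

P(N ≤ 2) = 2/5.
Σ M^2·P over the event = 16·(3/35) + 25·(5/35) + 36·(5/35) + 64·(1/35) = 417/35.
E[M^2 | N ≤ 2] = (417/35) / (2/5) = 417/14.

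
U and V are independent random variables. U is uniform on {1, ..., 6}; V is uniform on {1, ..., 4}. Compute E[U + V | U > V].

P(U > V) = 7/12.
Summing (U+V)·P(x,y) over outcomes with U > V gives 47/12.
E[U + V | U > V] = (47/12) / (7/12) = 47/7.

47/7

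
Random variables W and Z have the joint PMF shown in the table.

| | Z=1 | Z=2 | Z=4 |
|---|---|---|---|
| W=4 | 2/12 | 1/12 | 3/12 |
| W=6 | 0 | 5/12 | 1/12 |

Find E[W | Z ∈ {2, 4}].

26/5

P(Z ∈ {2, 4}) = 5/6.
Summing W·P(W=x,Z=y) over the conditioning event gives 13/3.
E[W | Z ∈ {2, 4}] = (13/3) / (5/6) = 26/5.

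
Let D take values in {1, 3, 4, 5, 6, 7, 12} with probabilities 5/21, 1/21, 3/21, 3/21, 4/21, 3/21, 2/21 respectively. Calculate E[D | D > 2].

99/16

P(D > 2) = 16/21.
Σ over the event: 3·1/21 + 4·1/7 + 5·1/7 + 6·4/21 + 7·1/7 + 12·2/21 = 33/7.
E[D | D > 2] = (33/7) / (16/21) = 99/16.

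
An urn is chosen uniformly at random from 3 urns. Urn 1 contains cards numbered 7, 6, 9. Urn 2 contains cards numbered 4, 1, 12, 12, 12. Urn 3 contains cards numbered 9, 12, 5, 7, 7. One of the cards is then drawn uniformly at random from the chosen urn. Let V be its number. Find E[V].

353/45

E[V | urn 1] = (7+6+9)/3 = 22/3.
E[V | urn 2] = (4+1+12+12+12)/5 = 41/5.
E[V | urn 3] = (9+12+5+7+7)/5 = 8.
E[V] = (1/3)·(22/3) + (1/3)·(41/5) + (1/3)·(8) = 353/45.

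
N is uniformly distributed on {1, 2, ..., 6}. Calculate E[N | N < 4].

2

Given N < 4, N is equally likely to be any of {1, 2, 3}.
E[N | N < 4] = (1 + 2 + 3) / 3 = 2.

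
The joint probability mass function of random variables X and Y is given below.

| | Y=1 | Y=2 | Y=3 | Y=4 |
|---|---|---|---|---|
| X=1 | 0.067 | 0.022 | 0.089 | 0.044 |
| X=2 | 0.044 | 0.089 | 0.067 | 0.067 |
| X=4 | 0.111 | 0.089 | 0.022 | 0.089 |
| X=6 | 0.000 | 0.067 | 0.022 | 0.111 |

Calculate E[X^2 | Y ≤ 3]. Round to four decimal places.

P(Y ≤ 3) = 0.689.
Summing X^2·P(X=x,Y=y) over the conditioning event gives 7.734.
E[X^2 | Y ≤ 3] = (7.734) / (0.689) = 11.2250.

11.2250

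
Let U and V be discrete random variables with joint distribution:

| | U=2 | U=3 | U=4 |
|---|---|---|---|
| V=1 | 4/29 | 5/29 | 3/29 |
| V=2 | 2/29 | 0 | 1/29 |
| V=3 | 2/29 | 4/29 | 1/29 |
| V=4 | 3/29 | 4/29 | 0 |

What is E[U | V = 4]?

P(V = 4) = 7/29.
Σ U·P over the event = 2·(3/29) + 3·(4/29) = 18/29.
E[U | V = 4] = (18/29) / (7/29) = 18/7.

18/7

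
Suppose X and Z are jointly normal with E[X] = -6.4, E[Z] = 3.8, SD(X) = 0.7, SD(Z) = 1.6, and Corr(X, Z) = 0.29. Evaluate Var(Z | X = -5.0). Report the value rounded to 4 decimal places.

2.3447

For a bivariate normal, Var(Z | X=x) = σ_Z²(1 − ρ²).
Var(Z | X=-5.0) = (1.6)²·(1 − (0.29)²) = 2.56·0.9159 = 2.3447.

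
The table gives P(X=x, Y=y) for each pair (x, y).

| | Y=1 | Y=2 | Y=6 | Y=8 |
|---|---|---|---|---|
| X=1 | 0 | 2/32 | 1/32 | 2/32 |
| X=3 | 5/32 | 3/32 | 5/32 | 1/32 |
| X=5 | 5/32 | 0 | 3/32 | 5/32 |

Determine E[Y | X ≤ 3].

P(X ≤ 3) = 19/32.
Σ Y·P over the event = 2·(2/32) + 6·(1/32) + 8·(2/32) + 1·(5/32) + 2·(3/32) + 6·(5/32) + 8·(1/32) = 75/32.
E[Y | X ≤ 3] = (75/32) / (19/32) = 75/19.

75/19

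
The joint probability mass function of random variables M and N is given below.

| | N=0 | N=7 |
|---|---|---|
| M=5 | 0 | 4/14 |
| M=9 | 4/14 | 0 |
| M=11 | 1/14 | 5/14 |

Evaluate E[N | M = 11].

35/6

P(M = 11) = 3/7.
Σ N·P over the event = 0·(1/14) + 7·(5/14) = 5/2.
E[N | M = 11] = (5/2) / (3/7) = 35/6.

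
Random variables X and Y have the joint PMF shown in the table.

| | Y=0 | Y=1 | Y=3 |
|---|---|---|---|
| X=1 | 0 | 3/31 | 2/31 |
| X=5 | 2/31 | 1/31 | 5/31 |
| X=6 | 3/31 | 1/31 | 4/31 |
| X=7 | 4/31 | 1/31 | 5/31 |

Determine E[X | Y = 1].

7/2

P(Y = 1) = 6/31.
Σ X·P over the event = 1·(3/31) + 5·(1/31) + 6·(1/31) + 7·(1/31) = 21/31.
E[X | Y = 1] = (21/31) / (6/31) = 7/2.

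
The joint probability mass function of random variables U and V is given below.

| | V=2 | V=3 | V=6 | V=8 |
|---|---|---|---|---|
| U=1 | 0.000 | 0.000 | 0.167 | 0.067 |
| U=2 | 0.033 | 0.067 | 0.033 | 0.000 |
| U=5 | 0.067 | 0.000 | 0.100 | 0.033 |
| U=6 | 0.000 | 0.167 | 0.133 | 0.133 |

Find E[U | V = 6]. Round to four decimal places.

3.5358

P(V = 6) = 0.433.
Σ U·P over the event = 1·(0.167) + 2·(0.033) + 5·(0.100) + 6·(0.133) = 1.531.
E[U | V = 6] = (1.531) / (0.433) = 3.5358.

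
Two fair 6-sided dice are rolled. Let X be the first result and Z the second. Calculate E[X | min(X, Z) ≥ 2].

P(min(X, Z) ≥ 2) = 25/36.
Summing X·P(x,y) over outcomes with min(X, Z) ≥ 2 gives 25/9.
E[X | min(X, Z) ≥ 2] = (25/9) / (25/36) = 4.

4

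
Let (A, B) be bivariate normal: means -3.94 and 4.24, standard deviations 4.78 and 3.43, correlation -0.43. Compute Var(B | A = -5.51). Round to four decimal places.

For a bivariate normal, Var(B | A=x) = σ_B²(1 − ρ²).
Var(B | A=-5.51) = (3.43)²·(1 − (-0.43)²) = 11.7649·0.8151 = 9.5896.

9.5896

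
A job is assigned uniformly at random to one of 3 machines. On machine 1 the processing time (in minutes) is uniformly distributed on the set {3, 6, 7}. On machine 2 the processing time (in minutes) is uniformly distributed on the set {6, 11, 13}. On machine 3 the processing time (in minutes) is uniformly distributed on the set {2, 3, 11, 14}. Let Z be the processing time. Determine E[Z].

E[Z | machine 1] = (3+6+7)/3 = 16/3.
E[Z | machine 2] = (6+11+13)/3 = 10.
E[Z | machine 3] = (2+3+11+14)/4 = 15/2.
E[Z] = (1/3)·(16/3) + (1/3)·(10) + (1/3)·(15/2) = 137/18.

137/18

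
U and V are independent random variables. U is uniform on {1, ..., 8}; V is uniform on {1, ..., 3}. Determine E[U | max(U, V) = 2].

Outcomes with max(U, V) = 2: (1,2), (2,1), (2,2), each with probability 1/24.
E[U | max(U, V) = 2] = (1 + 2 + 2) / 3 = 5/3.

5/3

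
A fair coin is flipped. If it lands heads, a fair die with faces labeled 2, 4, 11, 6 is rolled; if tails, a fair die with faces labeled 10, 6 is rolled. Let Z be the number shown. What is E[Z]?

E[Z | heads] = (2+4+11+6)/4 = 23/4.
E[Z | tails] = (10+6)/2 = 8.
By the law of total expectation,
E[Z] = (1/2)·(23/4) + (1/2)·(8) = 55/8.

55/8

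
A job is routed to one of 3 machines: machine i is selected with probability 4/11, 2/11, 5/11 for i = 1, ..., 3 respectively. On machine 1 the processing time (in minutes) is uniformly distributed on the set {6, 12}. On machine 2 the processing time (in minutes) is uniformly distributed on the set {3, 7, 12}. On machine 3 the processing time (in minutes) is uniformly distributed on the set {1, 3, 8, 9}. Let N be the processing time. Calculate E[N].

E[N | machine 1] = (6+12)/2 = 9.
E[N | machine 2] = (3+7+12)/3 = 22/3.
E[N | machine 3] = (1+3+8+9)/4 = 21/4.
By the law of total expectation,
E[N] = (4/11)·(9) + (2/11)·(22/3) + (5/11)·(21/4) = 923/132.

923/132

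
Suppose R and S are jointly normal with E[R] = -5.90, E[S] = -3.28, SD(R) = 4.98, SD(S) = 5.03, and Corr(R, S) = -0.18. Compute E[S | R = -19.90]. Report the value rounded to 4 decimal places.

For a bivariate normal, E[S | R=x] = μ_S + ρ·(σ_S/σ_R)·(x − μ_R).
E[S | R=-19.90] = -3.28 + (-0.18)·(5.03/4.98)·(-19.90 − (-5.90)) = -3.28 + (-0.18181)·(-14) = -0.7347.

-0.7347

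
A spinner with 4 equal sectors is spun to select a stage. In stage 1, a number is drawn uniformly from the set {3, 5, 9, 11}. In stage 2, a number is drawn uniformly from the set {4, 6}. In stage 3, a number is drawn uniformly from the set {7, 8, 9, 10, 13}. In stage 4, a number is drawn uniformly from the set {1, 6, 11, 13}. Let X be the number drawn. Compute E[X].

E[X | stage 1] = (3+5+9+11)/4 = 7.
E[X | stage 2] = (4+6)/2 = 5.
E[X | stage 3] = (7+8+9+10+13)/5 = 47/5.
E[X | stage 4] = (1+6+11+13)/4 = 31/4.
By the law of total expectation,
E[X] = (1/4)·(7) + (1/4)·(5) + (1/4)·(47/5) + (1/4)·(31/4) = 583/80.

583/80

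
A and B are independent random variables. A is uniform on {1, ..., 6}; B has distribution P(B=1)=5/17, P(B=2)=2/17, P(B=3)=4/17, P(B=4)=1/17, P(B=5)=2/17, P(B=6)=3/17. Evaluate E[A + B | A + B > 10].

91/8

P(A + B > 10) = 4/51.
Summing (A+B)·P(x,y) over outcomes with A + B > 10 gives 91/102.
E[A + B | A + B > 10] = (91/102) / (4/51) = 91/8.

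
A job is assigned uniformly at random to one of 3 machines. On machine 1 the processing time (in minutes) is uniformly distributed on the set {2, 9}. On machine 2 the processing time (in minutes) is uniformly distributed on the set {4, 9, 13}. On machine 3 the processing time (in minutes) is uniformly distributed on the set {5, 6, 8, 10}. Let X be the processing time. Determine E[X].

E[X | machine 1] = (2+9)/2 = 11/2.
E[X | machine 2] = (4+9+13)/3 = 26/3.
E[X | machine 3] = (5+6+8+10)/4 = 29/4.
By the law of total expectation,
E[X] = (1/3)·(11/2) + (1/3)·(26/3) + (1/3)·(29/4) = 257/36.

257/36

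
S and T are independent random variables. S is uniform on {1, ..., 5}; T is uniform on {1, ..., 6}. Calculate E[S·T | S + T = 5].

Outcomes with S + T = 5: (1,4), (2,3), (3,2), (4,1), each with probability 1/30.
E[S·T | S + T = 5] = (4 + 6 + 6 + 4) / 4 = 5.

5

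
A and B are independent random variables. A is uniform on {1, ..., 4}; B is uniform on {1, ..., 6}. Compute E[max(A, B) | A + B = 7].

19/4

Outcomes with A + B = 7: (1,6), (2,5), (3,4), (4,3), each with probability 1/24.
E[max(A, B) | A + B = 7] = (6 + 5 + 4 + 4) / 4 = 19/4.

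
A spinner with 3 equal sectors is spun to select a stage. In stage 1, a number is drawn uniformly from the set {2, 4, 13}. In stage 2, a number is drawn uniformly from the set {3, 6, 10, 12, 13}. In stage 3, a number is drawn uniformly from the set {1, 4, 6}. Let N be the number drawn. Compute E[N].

E[N | stage 1] = (2+4+13)/3 = 19/3.
E[N | stage 2] = (3+6+10+12+13)/5 = 44/5.
E[N | stage 3] = (1+4+6)/3 = 11/3.
By the law of total expectation,
E[N] = (1/3)·(19/3) + (1/3)·(44/5) + (1/3)·(11/3) = 94/15.

94/15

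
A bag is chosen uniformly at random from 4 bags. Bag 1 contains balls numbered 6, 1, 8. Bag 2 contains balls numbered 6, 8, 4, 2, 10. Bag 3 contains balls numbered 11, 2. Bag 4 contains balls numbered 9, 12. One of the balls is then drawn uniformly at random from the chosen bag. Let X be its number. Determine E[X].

7

E[X | bag 1] = (6+1+8)/3 = 5.
E[X | bag 2] = (6+8+4+2+10)/5 = 6.
E[X | bag 3] = (11+2)/2 = 13/2.
E[X | bag 4] = (9+12)/2 = 21/2.
By the law of total expectation,
E[X] = (1/4)·(5) + (1/4)·(6) + (1/4)·(13/2) + (1/4)·(21/2) = 7.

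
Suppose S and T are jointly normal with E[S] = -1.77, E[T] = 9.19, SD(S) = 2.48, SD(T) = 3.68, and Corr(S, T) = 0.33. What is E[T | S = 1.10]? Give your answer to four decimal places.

The regression of T on S has slope ρ·σ_T/σ_S and passes through (μ_S, μ_T).
E[T | S=1.10] = 9.19 + (0.33)·(3.68/2.48)·(1.10 − (-1.77)) = 9.19 + (0.48968)·(2.87) = 10.5954.

10.5954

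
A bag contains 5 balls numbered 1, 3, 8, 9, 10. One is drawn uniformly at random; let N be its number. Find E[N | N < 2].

P(N < 2) = 1/5.
Σ over the event: 1·1/5 = 1/5.
E[N | N < 2] = (1/5) / (1/5) = 1.

1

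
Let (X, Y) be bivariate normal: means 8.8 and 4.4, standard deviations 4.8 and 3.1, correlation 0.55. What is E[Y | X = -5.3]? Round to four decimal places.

-0.6084

For a bivariate normal, E[Y | X=x] = μ_Y + ρ·(σ_Y/σ_X)·(x − μ_X).
E[Y | X=-5.3] = 4.4 + (0.55)·(3.1/4.8)·(-5.3 − (8.8)) = 4.4 + (0.355208)·(-14.1) = -0.6084.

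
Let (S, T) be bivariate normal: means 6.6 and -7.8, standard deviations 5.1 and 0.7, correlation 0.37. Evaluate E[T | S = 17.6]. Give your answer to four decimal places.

-7.2414

For a bivariate normal, E[T | S=x] = μ_T + ρ·(σ_T/σ_S)·(x − μ_S).
E[T | S=17.6] = -7.8 + (0.37)·(0.7/5.1)·(17.6 − (6.6)) = -7.8 + (0.050784)·(11) = -7.2414.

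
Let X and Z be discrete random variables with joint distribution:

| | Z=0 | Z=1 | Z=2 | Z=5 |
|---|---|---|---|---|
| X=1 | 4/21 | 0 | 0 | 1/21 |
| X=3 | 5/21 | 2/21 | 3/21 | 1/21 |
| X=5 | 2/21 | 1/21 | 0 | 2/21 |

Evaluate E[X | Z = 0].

29/11

P(Z = 0) = 11/21.
Σ X·P over the event = 1·(4/21) + 3·(5/21) + 5·(2/21) = 29/21.
E[X | Z = 0] = (29/21) / (11/21) = 29/11.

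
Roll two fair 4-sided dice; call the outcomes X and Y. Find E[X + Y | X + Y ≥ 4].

72/13

P(X + Y ≥ 4) = 13/16.
Summing (X+Y)·P(x,y) over outcomes with X + Y ≥ 4 gives 9/2.
E[X + Y | X + Y ≥ 4] = (9/2) / (13/16) = 72/13.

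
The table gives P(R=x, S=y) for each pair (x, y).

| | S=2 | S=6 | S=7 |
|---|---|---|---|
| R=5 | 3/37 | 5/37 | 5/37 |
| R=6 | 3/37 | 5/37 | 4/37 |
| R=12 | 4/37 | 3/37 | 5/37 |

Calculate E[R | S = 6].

7

P(S = 6) = 13/37.
Σ R·P over the event = 5·(5/37) + 6·(5/37) + 12·(3/37) = 91/37.
E[R | S = 6] = (91/37) / (13/37) = 7.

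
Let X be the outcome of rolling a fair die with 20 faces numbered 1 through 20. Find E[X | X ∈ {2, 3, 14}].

P(X ∈ {2, 3, 14}) = 3/20.
Σ over the event: 2·1/20 + 3·1/20 + 14·1/20 = 19/20.
E[X | X ∈ {2, 3, 14}] = (19/20) / (3/20) = 19/3.

19/3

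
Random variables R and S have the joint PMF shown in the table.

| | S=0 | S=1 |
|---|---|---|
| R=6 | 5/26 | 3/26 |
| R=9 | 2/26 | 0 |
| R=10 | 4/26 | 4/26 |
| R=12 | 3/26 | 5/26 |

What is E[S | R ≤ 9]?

P(R ≤ 9) = 5/13.
Σ S·P over the event = 0·(5/26) + 1·(3/26) + 0·(2/26) = 3/26.
E[S | R ≤ 9] = (3/26) / (5/13) = 3/10.

3/10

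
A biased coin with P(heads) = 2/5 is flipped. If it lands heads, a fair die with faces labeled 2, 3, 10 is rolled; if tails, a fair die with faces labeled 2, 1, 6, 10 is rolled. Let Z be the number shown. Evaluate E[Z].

E[Z | heads] = (2+3+10)/3 = 5.
E[Z | tails] = (2+1+6+10)/4 = 19/4.
E[Z] = (2/5)·(5) + (3/5)·(19/4) = 97/20.

97/20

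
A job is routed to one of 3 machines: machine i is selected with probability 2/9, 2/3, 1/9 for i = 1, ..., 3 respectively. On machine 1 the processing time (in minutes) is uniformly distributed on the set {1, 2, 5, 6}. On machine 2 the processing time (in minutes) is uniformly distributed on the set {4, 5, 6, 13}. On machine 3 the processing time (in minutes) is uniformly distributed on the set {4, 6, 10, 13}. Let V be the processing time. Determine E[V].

E[V | machine 1] = (1+2+5+6)/4 = 7/2.
E[V | machine 2] = (4+5+6+13)/4 = 7.
E[V | machine 3] = (4+6+10+13)/4 = 33/4.
By the law of total expectation,
E[V] = (2/9)·(7/2) + (2/3)·(7) + (1/9)·(33/4) = 229/36.

229/36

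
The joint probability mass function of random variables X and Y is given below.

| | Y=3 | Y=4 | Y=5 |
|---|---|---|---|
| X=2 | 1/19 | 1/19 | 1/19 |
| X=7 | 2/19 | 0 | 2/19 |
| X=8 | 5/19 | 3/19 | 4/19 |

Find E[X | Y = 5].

48/7

P(Y = 5) = 7/19.
Σ X·P over the event = 2·(1/19) + 7·(2/19) + 8·(4/19) = 48/19.
E[X | Y = 5] = (48/19) / (7/19) = 48/7.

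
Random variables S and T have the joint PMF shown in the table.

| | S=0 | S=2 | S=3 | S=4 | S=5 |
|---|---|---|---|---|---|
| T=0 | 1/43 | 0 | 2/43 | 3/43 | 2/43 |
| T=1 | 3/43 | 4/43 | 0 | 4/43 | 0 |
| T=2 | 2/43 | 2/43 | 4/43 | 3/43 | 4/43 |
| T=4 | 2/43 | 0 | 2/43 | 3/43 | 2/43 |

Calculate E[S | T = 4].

28/9

P(T = 4) = 9/43.
Σ S·P over the event = 0·(2/43) + 3·(2/43) + 4·(3/43) + 5·(2/43) = 28/43.
E[S | T = 4] = (28/43) / (9/43) = 28/9.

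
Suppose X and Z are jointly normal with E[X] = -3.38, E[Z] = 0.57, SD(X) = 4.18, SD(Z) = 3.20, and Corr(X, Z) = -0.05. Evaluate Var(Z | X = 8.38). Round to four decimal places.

Var(Z | X=x) = (1 − ρ²)·σ_Z².
Var(Z | X=8.38) = (3.20)²·(1 − (-0.05)²) = 10.24·0.9975 = 10.2144.

10.2144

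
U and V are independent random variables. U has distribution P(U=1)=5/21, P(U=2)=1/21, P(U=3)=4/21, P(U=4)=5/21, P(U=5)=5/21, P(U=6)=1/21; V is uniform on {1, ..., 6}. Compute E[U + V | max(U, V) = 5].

157/20

P(max(U, V) = 5) = 20/63.
Summing (U+V)·P(x,y) over outcomes with max(U, V) = 5 gives 157/63.
E[U + V | max(U, V) = 5] = (157/63) / (20/63) = 157/20.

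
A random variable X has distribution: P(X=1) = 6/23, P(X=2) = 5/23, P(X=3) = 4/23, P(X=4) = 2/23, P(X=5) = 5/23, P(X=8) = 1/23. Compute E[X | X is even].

13/4

P(X is even) = 8/23.
Σ over the event: 2·5/23 + 4·2/23 + 8·1/23 = 26/23.
E[X | X is even] = (26/23) / (8/23) = 13/4.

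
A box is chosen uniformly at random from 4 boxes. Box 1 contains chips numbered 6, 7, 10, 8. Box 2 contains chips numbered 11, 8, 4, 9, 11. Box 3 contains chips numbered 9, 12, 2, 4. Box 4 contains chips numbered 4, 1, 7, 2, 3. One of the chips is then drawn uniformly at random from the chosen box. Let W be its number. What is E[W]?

53/8

E[W | box 1] = (6+7+10+8)/4 = 31/4.
E[W | box 2] = (11+8+4+9+11)/5 = 43/5.
E[W | box 3] = (9+12+2+4)/4 = 27/4.
E[W | box 4] = (4+1+7+2+3)/5 = 17/5.
E[W] = (1/4)·(31/4) + (1/4)·(43/5) + (1/4)·(27/4) + (1/4)·(17/5) = 53/8.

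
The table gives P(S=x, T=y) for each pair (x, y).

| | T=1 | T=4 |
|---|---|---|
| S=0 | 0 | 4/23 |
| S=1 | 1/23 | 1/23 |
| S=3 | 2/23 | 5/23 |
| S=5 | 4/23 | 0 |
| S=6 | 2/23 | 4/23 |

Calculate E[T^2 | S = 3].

82/7

P(S = 3) = 7/23.
Summing T^2·P(S=x,T=y) over the conditioning event gives 82/23.
E[T^2 | S = 3] = (82/23) / (7/23) = 82/7.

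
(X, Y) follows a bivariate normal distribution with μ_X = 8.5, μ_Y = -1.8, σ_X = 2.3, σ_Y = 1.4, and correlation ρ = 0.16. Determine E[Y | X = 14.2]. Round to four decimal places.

-1.2449

The regression of Y on X has slope ρ·σ_Y/σ_X and passes through (μ_X, μ_Y).
E[Y | X=14.2] = -1.8 + (0.16)·(1.4/2.3)·(14.2 − (8.5)) = -1.8 + (0.097391)·(5.7) = -1.2449.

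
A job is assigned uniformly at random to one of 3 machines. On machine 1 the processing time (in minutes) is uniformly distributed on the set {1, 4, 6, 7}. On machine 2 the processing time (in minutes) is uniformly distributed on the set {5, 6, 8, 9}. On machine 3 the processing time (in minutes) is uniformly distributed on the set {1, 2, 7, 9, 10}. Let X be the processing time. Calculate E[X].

173/30

E[X | machine 1] = (1+4+6+7)/4 = 9/2.
E[X | machine 2] = (5+6+8+9)/4 = 7.
E[X | machine 3] = (1+2+7+9+10)/5 = 29/5.
E[X] = (1/3)·(9/2) + (1/3)·(7) + (1/3)·(29/5) = 173/30.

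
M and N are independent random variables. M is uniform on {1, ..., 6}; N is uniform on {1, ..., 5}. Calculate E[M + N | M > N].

7

P(M > N) = 1/2.
Summing (M+N)·P(x,y) over outcomes with M > N gives 7/2.
E[M + N | M > N] = (7/2) / (1/2) = 7.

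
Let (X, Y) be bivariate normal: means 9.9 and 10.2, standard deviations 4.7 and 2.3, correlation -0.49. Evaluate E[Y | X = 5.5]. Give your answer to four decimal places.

E[Y | X=x] = μ_Y + ρ(σ_Y/σ_X)(x − μ_X) for jointly normal variables.
E[Y | X=5.5] = 10.2 + (-0.49)·(2.3/4.7)·(5.5 − (9.9)) = 10.2 + (-0.23979)·(-4.4) = 11.2551.

11.2551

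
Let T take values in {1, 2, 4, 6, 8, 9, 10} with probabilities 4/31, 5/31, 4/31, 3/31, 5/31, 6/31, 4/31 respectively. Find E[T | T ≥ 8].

P(T ≥ 8) = 15/31.
Σ over the event: 8·5/31 + 9·6/31 + 10·4/31 = 134/31.
E[T | T ≥ 8] = (134/31) / (15/31) = 134/15.

134/15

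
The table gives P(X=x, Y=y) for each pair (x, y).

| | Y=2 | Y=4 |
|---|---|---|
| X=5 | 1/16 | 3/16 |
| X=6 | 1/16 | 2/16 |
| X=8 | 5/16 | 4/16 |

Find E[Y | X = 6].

P(X = 6) = 3/16.
Σ Y·P over the event = 2·(1/16) + 4·(2/16) = 5/8.
E[Y | X = 6] = (5/8) / (3/16) = 10/3.

10/3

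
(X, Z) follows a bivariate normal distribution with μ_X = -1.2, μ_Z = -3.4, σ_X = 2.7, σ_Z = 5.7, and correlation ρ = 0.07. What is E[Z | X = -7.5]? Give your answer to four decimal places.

-4.3310

The regression of Z on X has slope ρ·σ_Z/σ_X and passes through (μ_X, μ_Z).
E[Z | X=-7.5] = -3.4 + (0.07)·(5.7/2.7)·(-7.5 − (-1.2)) = -3.4 + (0.14778)·(-6.3) = -4.3310.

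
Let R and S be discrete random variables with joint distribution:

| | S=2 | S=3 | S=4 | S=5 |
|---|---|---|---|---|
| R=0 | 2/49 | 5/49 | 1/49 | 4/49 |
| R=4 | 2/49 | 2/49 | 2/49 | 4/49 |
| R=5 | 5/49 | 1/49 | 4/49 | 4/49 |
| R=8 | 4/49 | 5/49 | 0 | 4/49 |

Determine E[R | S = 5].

P(S = 5) = 16/49.
Summing R·P(R=x,S=y) over the conditioning event gives 68/49.
E[R | S = 5] = (68/49) / (16/49) = 17/4.

17/4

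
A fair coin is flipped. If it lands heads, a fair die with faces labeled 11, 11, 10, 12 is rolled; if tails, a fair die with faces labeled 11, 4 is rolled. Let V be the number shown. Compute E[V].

E[V | heads] = (11+11+10+12)/4 = 11.
E[V | tails] = (11+4)/2 = 15/2.
By the law of total expectation,
E[V] = (1/2)·(11) + (1/2)·(15/2) = 37/4.

37/4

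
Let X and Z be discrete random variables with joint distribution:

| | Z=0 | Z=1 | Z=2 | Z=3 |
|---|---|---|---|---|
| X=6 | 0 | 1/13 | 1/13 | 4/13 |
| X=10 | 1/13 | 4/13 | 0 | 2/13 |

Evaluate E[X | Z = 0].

10

P(Z = 0) = 1/13.
Σ X·P over the event = 10·(1/13) = 10/13.
E[X | Z = 0] = (10/13) / (1/13) = 10.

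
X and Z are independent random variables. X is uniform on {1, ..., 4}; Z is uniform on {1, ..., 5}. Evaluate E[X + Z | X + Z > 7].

25/3

Outcomes with X + Z > 7: (3,5), (4,4), (4,5), each with probability 1/20.
E[X + Z | X + Z > 7] = (8 + 8 + 9) / 3 = 25/3.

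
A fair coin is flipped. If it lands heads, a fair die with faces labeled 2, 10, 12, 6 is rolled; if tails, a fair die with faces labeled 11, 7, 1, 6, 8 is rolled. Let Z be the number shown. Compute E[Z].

E[Z | heads] = (2+10+12+6)/4 = 15/2.
E[Z | tails] = (11+7+1+6+8)/5 = 33/5.
E[Z] = (1/2)·(15/2) + (1/2)·(33/5) = 141/20.

141/20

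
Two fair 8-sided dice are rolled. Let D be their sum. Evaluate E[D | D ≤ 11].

P(D ≤ 11) = 49/64.
E[D | D ≤ 11] = (47/8) / (49/64) = 376/49.

376/49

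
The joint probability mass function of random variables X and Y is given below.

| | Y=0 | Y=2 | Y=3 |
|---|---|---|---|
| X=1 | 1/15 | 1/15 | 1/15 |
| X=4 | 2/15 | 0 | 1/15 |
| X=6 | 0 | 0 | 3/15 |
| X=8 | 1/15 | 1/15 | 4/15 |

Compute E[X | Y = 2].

9/2

P(Y = 2) = 2/15.
Σ X·P over the event = 1·(1/15) + 8·(1/15) = 3/5.
E[X | Y = 2] = (3/5) / (2/15) = 9/2.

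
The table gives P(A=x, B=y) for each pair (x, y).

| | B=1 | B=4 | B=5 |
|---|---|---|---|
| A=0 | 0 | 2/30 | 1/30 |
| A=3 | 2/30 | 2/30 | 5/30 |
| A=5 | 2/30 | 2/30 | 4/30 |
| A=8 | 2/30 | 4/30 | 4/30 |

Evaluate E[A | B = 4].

24/5

P(B = 4) = 1/3.
Σ A·P over the event = 0·(2/30) + 3·(2/30) + 5·(2/30) + 8·(4/30) = 8/5.
E[A | B = 4] = (8/5) / (1/3) = 24/5.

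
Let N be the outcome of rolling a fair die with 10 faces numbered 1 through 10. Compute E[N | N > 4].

Given N > 4, N is equally likely to be any of {5, 6, 7, 8, 9, 10}.
E[N | N > 4] = (5 + 6 + 7 + 8 + 9 + 10) / 6 = 15/2.

15/2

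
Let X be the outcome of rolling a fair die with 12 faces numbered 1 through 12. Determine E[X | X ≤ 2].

Given X ≤ 2, X is equally likely to be any of {1, 2}.
E[X | X ≤ 2] = (1 + 2) / 2 = 3/2.

3/2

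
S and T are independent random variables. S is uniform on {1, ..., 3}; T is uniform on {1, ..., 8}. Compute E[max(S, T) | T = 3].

3

Outcomes with T = 3: (1,3), (2,3), (3,3), each with probability 1/24.
E[max(S, T) | T = 3] = (3 + 3 + 3) / 3 = 3.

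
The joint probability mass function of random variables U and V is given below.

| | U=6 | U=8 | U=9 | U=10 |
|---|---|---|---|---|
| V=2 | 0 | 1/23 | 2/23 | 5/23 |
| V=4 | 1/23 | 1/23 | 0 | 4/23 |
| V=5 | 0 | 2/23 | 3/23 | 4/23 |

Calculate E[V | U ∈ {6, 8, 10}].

11/3

P(U ∈ {6, 8, 10}) = 18/23.
Summing V·P(U=x,V=y) over the conditioning event gives 66/23.
E[V | U ∈ {6, 8, 10}] = (66/23) / (18/23) = 11/3.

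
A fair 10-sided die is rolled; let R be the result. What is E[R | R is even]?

Given R is even, R is equally likely to be any of {2, 4, 6, 8, 10}.
E[R | R is even] = (2 + 4 + 6 + 8 + 10) / 5 = 6.

6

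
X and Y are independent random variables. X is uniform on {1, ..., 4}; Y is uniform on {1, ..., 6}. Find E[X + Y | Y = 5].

15/2

P(Y = 5) = 1/6.
Summing (X+Y)·P(x,y) over outcomes with Y = 5 gives 5/4.
E[X + Y | Y = 5] = (5/4) / (1/6) = 15/2.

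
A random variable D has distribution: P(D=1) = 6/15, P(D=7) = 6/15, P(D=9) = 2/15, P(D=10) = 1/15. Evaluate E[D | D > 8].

28/3

P(D > 8) = 1/5.
Σ over the event: 9·2/15 + 10·1/15 = 28/15.
E[D | D > 8] = (28/15) / (1/5) = 28/3.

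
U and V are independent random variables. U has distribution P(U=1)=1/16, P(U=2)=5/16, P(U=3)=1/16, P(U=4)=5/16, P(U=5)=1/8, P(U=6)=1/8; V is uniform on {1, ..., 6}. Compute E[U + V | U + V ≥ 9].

248/25

P(U + V ≥ 9) = 25/96.
Summing (U+V)·P(x,y) over outcomes with U + V ≥ 9 gives 31/12.
E[U + V | U + V ≥ 9] = (31/12) / (25/96) = 248/25.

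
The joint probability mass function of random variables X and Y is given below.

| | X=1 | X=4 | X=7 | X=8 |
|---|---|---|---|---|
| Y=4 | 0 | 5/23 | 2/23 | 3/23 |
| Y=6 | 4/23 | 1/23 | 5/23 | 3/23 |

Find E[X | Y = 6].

67/13

P(Y = 6) = 13/23.
Σ X·P over the event = 1·(4/23) + 4·(1/23) + 7·(5/23) + 8·(3/23) = 67/23.
E[X | Y = 6] = (67/23) / (13/23) = 67/13.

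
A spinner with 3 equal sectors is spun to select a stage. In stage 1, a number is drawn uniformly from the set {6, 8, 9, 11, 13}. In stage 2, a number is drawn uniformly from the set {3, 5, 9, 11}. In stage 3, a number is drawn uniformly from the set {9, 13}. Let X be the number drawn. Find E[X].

E[X | stage 1] = (6+8+9+11+13)/5 = 47/5.
E[X | stage 2] = (3+5+9+11)/4 = 7.
E[X | stage 3] = (9+13)/2 = 11.
E[X] = (1/3)·(47/5) + (1/3)·(7) + (1/3)·(11) = 137/15.

137/15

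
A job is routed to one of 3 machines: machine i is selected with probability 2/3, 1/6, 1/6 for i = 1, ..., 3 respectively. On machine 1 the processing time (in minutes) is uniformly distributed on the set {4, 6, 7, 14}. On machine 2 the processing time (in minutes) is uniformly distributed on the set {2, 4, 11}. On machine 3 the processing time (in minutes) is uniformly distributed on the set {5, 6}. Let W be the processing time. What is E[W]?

253/36

E[W | machine 1] = (4+6+7+14)/4 = 31/4.
E[W | machine 2] = (2+4+11)/3 = 17/3.
E[W | machine 3] = (5+6)/2 = 11/2.
By the law of total expectation,
E[W] = (2/3)·(31/4) + (1/6)·(17/3) + (1/6)·(11/2) = 253/36.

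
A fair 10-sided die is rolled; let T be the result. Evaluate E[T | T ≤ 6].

Given T ≤ 6, T is equally likely to be any of {1, 2, 3, 4, 5, 6}.
E[T | T ≤ 6] = (1 + 2 + 3 + 4 + 5 + 6) / 6 = 7/2.

7/2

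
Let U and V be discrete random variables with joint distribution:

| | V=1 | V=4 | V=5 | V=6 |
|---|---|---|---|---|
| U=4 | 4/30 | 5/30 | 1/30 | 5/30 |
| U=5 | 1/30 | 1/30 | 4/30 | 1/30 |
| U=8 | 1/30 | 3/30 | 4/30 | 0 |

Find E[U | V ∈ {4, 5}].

35/6

P(V ∈ {4, 5}) = 3/5.
Σ U·P over the event = 4·(5/30) + 4·(1/30) + 5·(1/30) + 5·(4/30) + 8·(3/30) + 8·(4/30) = 7/2.
E[U | V ∈ {4, 5}] = (7/2) / (3/5) = 35/6.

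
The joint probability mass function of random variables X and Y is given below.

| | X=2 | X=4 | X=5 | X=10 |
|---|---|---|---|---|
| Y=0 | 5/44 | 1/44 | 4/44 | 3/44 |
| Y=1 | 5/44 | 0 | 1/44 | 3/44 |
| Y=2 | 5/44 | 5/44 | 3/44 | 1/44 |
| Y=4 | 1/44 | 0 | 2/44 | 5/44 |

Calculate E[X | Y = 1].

P(Y = 1) = 9/44.
Σ X·P over the event = 2·(5/44) + 5·(1/44) + 10·(3/44) = 45/44.
E[X | Y = 1] = (45/44) / (9/44) = 5.

5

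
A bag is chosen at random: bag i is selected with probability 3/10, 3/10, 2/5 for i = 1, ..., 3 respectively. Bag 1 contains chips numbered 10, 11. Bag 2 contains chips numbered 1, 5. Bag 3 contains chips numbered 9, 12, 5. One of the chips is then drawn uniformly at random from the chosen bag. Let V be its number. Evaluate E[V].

E[V | bag 1] = (10+11)/2 = 21/2.
E[V | bag 2] = (1+5)/2 = 3.
E[V | bag 3] = (9+12+5)/3 = 26/3.
By the law of total expectation,
E[V] = (3/10)·(21/2) + (3/10)·(3) + (2/5)·(26/3) = 451/60.

451/60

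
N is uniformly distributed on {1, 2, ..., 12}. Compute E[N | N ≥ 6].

Given N ≥ 6, N is equally likely to be any of {6, 7, 8, 9, 10, 11, 12}.
E[N | N ≥ 6] = (6 + 7 + 8 + 9 + 10 + 11 + 12) / 7 = 9.

9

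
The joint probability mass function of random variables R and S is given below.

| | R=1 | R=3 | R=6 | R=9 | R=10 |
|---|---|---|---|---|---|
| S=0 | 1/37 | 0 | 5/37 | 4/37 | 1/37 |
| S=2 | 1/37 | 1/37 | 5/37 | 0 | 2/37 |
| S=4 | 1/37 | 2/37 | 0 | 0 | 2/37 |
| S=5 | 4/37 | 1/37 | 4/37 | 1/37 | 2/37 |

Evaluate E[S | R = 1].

P(R = 1) = 7/37.
Summing S·P(R=x,S=y) over the conditioning event gives 26/37.
E[S | R = 1] = (26/37) / (7/37) = 26/7.

26/7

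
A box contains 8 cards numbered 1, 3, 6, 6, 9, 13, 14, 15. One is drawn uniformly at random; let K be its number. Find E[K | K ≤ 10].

P(K ≤ 10) = 5/8.
Σ over the event: 1·1/8 + 3·1/8 + 6·1/4 + 9·1/8 = 25/8.
E[K | K ≤ 10] = (25/8) / (5/8) = 5.

5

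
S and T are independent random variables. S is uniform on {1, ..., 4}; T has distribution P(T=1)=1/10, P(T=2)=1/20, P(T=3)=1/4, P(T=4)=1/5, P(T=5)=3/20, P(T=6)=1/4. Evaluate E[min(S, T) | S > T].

P(S > T) = 13/80.
Summing min(S,T)·P(x,y) over outcomes with S > T gives 5/16.
E[min(S, T) | S > T] = (5/16) / (13/80) = 25/13.

25/13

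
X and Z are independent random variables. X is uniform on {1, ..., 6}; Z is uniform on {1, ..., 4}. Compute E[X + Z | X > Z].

47/7

P(X > Z) = 7/12.
Summing (X+Z)·P(x,y) over outcomes with X > Z gives 47/12.
E[X + Z | X > Z] = (47/12) / (7/12) = 47/7.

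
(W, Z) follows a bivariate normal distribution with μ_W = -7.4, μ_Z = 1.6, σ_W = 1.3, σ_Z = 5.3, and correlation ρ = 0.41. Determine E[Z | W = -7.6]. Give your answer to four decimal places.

1.2657

For a bivariate normal, E[Z | W=x] = μ_Z + ρ·(σ_Z/σ_W)·(x − μ_W).
E[Z | W=-7.6] = 1.6 + (0.41)·(5.3/1.3)·(-7.6 − (-7.4)) = 1.6 + (1.6715)·(-0.2) = 1.2657.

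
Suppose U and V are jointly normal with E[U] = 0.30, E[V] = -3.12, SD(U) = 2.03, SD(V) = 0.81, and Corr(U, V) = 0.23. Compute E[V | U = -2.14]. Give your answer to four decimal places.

-3.3439

The regression of V on U has slope ρ·σ_V/σ_U and passes through (μ_U, μ_V).
E[V | U=-2.14] = -3.12 + (0.23)·(0.81/2.03)·(-2.14 − (0.30)) = -3.12 + (0.091773)·(-2.44) = -3.3439.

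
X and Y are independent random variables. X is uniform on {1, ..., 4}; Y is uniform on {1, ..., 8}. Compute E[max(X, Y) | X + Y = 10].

7

Outcomes with X + Y = 10: (2,8), (3,7), (4,6), each with probability 1/32.
E[max(X, Y) | X + Y = 10] = (8 + 7 + 6) / 3 = 7.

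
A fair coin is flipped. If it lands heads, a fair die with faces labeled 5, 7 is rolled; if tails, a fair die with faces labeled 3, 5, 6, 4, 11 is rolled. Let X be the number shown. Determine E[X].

E[X | heads] = (5+7)/2 = 6.
E[X | tails] = (3+5+6+4+11)/5 = 29/5.
By the law of total expectation,
E[X] = (1/2)·(6) + (1/2)·(29/5) = 59/10.

59/10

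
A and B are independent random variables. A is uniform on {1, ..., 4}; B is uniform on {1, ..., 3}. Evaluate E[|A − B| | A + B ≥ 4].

Outcomes with A + B ≥ 4: (1,3), (2,2), (2,3), (3,1), (3,2), (3,3), (4,1), (4,2), (4,3), each with probability 1/12.
E[|A − B| | A + B ≥ 4] = (2 + 0 + 1 + 2 + 1 + 0 + 3 + 2 + 1) / 9 = 4/3.

4/3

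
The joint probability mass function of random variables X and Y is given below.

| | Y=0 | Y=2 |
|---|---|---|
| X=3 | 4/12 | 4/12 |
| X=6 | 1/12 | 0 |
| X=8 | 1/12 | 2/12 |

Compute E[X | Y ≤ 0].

13/3

P(Y ≤ 0) = 1/2.
Summing X·P(X=x,Y=y) over the conditioning event gives 13/6.
E[X | Y ≤ 0] = (13/6) / (1/2) = 13/3.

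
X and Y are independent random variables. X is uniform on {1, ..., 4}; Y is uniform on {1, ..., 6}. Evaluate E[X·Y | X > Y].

35/6

P(X > Y) = 1/4.
Summing XY·P(x,y) over outcomes with X > Y gives 35/24.
E[X·Y | X > Y] = (35/24) / (1/4) = 35/6.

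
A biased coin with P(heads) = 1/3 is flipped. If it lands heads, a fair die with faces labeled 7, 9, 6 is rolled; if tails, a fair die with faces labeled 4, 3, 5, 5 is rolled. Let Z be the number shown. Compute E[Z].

95/18

E[Z | heads] = (7+9+6)/3 = 22/3.
E[Z | tails] = (4+3+5+5)/4 = 17/4.
By the law of total expectation,
E[Z] = (1/3)·(22/3) + (2/3)·(17/4) = 95/18.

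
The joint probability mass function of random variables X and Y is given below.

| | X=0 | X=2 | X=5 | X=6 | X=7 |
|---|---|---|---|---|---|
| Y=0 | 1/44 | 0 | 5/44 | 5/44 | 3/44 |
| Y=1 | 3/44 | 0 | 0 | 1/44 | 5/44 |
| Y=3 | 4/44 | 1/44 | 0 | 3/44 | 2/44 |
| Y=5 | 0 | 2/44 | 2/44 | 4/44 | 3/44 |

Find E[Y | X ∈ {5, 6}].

2

P(X ∈ {5, 6}) = 5/11.
Σ Y·P over the event = 0·(5/44) + 5·(2/44) + 0·(5/44) + 1·(1/44) + 3·(3/44) + 5·(4/44) = 10/11.
E[Y | X ∈ {5, 6}] = (10/11) / (5/11) = 2.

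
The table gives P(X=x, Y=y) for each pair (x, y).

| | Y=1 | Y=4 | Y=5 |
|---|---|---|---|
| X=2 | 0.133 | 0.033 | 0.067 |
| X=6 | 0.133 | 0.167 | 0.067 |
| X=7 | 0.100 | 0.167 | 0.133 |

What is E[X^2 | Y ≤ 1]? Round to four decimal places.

27.9235

P(Y ≤ 1) = 0.366.
Σ X^2·P over the event = 4·(0.133) + 36·(0.133) + 49·(0.100) = 10.220.
E[X^2 | Y ≤ 1] = (10.220) / (0.366) = 27.9235.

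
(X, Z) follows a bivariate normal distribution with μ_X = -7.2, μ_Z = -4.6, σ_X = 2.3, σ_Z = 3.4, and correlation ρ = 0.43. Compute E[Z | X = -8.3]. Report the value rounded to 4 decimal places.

E[Z | X=x] = μ_Z + ρ(σ_Z/σ_X)(x − μ_X) for jointly normal variables.
E[Z | X=-8.3] = -4.6 + (0.43)·(3.4/2.3)·(-8.3 − (-7.2)) = -4.6 + (0.63565)·(-1.1) = -5.2992.

-5.2992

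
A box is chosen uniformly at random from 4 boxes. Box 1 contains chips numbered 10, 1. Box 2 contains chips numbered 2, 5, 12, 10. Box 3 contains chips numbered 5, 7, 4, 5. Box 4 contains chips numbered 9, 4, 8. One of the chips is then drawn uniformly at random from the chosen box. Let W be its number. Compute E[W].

E[W | box 1] = (10+1)/2 = 11/2.
E[W | box 2] = (2+5+12+10)/4 = 29/4.
E[W | box 3] = (5+7+4+5)/4 = 21/4.
E[W | box 4] = (9+4+8)/3 = 7.
E[W] = (1/4)·(11/2) + (1/4)·(29/4) + (1/4)·(21/4) + (1/4)·(7) = 25/4.

25/4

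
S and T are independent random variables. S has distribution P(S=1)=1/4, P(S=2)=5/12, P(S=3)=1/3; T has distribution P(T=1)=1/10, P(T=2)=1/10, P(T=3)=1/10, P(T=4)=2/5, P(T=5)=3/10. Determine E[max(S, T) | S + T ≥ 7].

199/43

P(S + T ≥ 7) = 43/120.
Summing max(S,T)·P(x,y) over outcomes with S + T ≥ 7 gives 199/120.
E[max(S, T) | S + T ≥ 7] = (199/120) / (43/120) = 199/43.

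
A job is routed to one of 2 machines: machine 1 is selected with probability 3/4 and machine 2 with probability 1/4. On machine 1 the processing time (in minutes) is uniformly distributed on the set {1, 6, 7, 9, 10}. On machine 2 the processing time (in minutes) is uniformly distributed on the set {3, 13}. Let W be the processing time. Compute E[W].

E[W | machine 1] = (1+6+7+9+10)/5 = 33/5.
E[W | machine 2] = (3+13)/2 = 8.
E[W] = (3/4)·(33/5) + (1/4)·(8) = 139/20.

139/20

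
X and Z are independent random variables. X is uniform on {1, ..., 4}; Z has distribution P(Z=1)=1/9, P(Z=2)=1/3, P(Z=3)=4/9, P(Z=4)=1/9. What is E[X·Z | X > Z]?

P(X > Z) = 13/36.
Summing XZ·P(x,y) over outcomes with X > Z gives 11/4.
E[X·Z | X > Z] = (11/4) / (13/36) = 99/13.

99/13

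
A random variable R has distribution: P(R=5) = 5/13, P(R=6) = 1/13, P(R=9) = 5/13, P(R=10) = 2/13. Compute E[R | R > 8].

P(R > 8) = 7/13.
Σ over the event: 9·5/13 + 10·2/13 = 5.
E[R | R > 8] = (5) / (7/13) = 65/7.

65/7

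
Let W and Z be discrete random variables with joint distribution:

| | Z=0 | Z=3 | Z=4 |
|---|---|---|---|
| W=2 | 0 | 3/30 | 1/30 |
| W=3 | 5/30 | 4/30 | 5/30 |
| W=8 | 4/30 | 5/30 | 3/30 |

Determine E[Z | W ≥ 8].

P(W ≥ 8) = 2/5.
Σ Z·P over the event = 0·(4/30) + 3·(5/30) + 4·(3/30) = 9/10.
E[Z | W ≥ 8] = (9/10) / (2/5) = 9/4.

9/4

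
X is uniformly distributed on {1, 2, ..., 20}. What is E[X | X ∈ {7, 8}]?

P(X ∈ {7, 8}) = 1/10.
Σ over the event: 7·1/20 + 8·1/20 = 3/4.
E[X | X ∈ {7, 8}] = (3/4) / (1/10) = 15/2.

15/2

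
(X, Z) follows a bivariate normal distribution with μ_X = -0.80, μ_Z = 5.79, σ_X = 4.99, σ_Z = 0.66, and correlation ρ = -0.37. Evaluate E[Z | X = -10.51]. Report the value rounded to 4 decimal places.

6.2652

E[Z | X=x] = μ_Z + ρ(σ_Z/σ_X)(x − μ_X) for jointly normal variables.
E[Z | X=-10.51] = 5.79 + (-0.37)·(0.66/4.99)·(-10.51 − (-0.80)) = 5.79 + (-0.048938)·(-9.71) = 6.2652.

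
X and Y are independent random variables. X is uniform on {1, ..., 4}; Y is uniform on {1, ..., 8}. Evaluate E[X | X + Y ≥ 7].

25/9

P(X + Y ≥ 7) = 9/16.
Summing X·P(x,y) over outcomes with X + Y ≥ 7 gives 25/16.
E[X | X + Y ≥ 7] = (25/16) / (9/16) = 25/9.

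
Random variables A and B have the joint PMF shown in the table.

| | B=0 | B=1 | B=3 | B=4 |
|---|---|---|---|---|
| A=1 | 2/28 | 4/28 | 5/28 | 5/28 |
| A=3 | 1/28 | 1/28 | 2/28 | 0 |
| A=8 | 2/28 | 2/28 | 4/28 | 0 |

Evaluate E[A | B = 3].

43/11

P(B = 3) = 11/28.
Σ A·P over the event = 1·(5/28) + 3·(2/28) + 8·(4/28) = 43/28.
E[A | B = 3] = (43/28) / (11/28) = 43/11.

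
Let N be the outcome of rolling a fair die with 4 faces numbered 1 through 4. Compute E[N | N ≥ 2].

3

Given N ≥ 2, N is equally likely to be any of {2, 3, 4}.
E[N | N ≥ 2] = (2 + 3 + 4) / 3 = 3.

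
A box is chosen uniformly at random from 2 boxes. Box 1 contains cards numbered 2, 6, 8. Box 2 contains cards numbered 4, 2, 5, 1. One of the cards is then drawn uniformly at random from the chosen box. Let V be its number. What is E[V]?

E[V | box 1] = (2+6+8)/3 = 16/3.
E[V | box 2] = (4+2+5+1)/4 = 3.
E[V] = (1/2)·(16/3) + (1/2)·(3) = 25/6.

25/6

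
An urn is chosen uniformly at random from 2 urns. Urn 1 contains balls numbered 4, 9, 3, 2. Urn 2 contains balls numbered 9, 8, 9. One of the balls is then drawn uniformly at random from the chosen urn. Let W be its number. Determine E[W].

79/12

E[W | urn 1] = (4+9+3+2)/4 = 9/2.
E[W | urn 2] = (9+8+9)/3 = 26/3.
E[W] = (1/2)·(9/2) + (1/2)·(26/3) = 79/12.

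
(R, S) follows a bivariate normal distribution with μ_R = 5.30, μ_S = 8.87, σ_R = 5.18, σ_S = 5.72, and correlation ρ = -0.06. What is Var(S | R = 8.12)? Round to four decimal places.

32.6006

For a bivariate normal, Var(S | R=x) = σ_S²(1 − ρ²).
Var(S | R=8.12) = (5.72)²·(1 − (-0.06)²) = 32.7184·0.9964 = 32.6006.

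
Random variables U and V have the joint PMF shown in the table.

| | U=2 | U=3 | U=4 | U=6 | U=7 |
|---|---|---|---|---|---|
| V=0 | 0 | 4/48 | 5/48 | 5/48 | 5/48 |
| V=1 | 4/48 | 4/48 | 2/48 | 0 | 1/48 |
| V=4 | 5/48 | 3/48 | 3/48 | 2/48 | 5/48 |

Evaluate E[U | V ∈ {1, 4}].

P(V ∈ {1, 4}) = 29/48.
Summing U·P(U=x,V=y) over the conditioning event gives 113/48.
E[U | V ∈ {1, 4}] = (113/48) / (29/48) = 113/29.

113/29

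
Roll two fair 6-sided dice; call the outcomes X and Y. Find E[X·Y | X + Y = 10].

73/3

Outcomes with X + Y = 10: (4,6), (5,5), (6,4), each with probability 1/36.
E[X·Y | X + Y = 10] = (24 + 25 + 24) / 3 = 73/3.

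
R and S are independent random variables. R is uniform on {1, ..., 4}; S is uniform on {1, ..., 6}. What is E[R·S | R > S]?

35/6

P(R > S) = 1/4.
Summing RS·P(x,y) over outcomes with R > S gives 35/24.
E[R·S | R > S] = (35/24) / (1/4) = 35/6.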